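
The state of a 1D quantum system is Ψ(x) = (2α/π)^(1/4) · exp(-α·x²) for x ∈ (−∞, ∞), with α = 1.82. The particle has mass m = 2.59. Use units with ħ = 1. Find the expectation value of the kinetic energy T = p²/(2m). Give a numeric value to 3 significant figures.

0.351

T = −(ħ²/2m) d²/dx², so ⟨T⟩ = −(ħ²/2m) ∫ Ψ*·Ψ'' dx; with m = 2.59.
Gaussian moments: ∫x^(2j)·e^(−2αx²) dx = (2j−1)!!/(4α)^j · √(π/(2α)), odd powers integrate to 0; here √(π/(2α)) = 0.92902. Derivatives: d/dx e^(−αx²) = −2αx·e^(−αx²), d²/dx² e^(−αx²) = (4α²x² − 2α)·e^(−αx²).
⟨T⟩ = 0.35135.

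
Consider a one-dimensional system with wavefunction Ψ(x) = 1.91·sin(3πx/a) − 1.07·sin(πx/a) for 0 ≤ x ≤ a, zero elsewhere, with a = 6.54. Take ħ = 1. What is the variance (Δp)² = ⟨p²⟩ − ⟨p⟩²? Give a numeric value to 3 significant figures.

1.64

Compute ⟨p⟩ and ⟨p²⟩ separately; (Δp)² = ⟨p²⟩ − ⟨p⟩².
d²/dx² sin(jπx/a) = −(jπ/a)²·sin(jπx/a); on 0 ≤ x ≤ a, ∫sin²(jπx/a) dx = a/2 and ∫sin(jπx/a)·sin(lπx/a) dx = 0 for j ≠ l, so only diagonal terms survive in ∫|Ψ|² and ∫Ψ·Ψ″; ∫Ψ·Ψ′ dx = [Ψ²/2] between the walls = 0.
Normalization: ∫|Ψ|² dx = 15.673.
⟨p⟩ = 0.0000 and ⟨p²⟩ = 1.6358.
(Δp)² = 1.6358 − (0.0000)² = 1.6358.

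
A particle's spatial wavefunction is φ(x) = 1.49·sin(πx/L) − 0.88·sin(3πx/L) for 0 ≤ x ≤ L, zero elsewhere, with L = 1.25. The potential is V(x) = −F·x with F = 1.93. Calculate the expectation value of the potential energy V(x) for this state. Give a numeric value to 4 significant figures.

-1.206

⟨V⟩ = ∫ V(x)·|φ|² dx / ∫|φ|² dx.
On 0 ≤ x ≤ L (j ≠ l): ∫sin²(jπx/L) dx = L/2, ∫sin(jπx/L)·sin(lπx/L) dx = 0; diagonal moments ∫x·sin²(jπx/L) dx = L²/4, ∫x²·sin²(jπx/L) dx = L³·(1/6 − 1/(4j²π²)); cross terms ∫x·sin(jπx/L)·sin(lπx/L) dx = 0 for j + l even and −4jlL²/(π²(j² − l²)²) for j + l odd, ∫x²·sin(jπx/L)·sin(lπx/L) dx = (−1)^(j+l)·4jlL³/(π²(j² − l²)²); higher powers the same way via product-to-sum and parts.
State is unnormalized: ∫|φ|² dx = 1.8716, and ∫φ*·V(x)·φ dx = -2.2576, so ⟨V⟩ = -2.2576 / 1.8716.
⟨V⟩ = -1.2063.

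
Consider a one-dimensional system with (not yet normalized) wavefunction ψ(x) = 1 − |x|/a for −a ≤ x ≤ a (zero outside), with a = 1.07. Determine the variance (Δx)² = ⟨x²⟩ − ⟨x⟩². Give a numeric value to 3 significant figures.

0.114

Compute ⟨x⟩ and ⟨x²⟩ separately, then (Δx)² = ⟨x²⟩ − ⟨x⟩².
ψ is even, so ∫ over [−a, a] = 2∫₀ᵃ with ψ = 1 − x/a there: ∫₀ᵃ (1 − x/a)² dx = a/3, ∫₀ᵃ x²(1 − x/a)² dx = a³/30, ∫₀ᵃ x⁴(1 − x/a)² dx = a⁵/105.
Normalization: ∫|ψ|² dx = 0.71333.
⟨x⟩ = 0.0000 and ⟨x²⟩ = 0.11449.
(Δx)² = 0.11449 − (0.0000)² = 0.11449.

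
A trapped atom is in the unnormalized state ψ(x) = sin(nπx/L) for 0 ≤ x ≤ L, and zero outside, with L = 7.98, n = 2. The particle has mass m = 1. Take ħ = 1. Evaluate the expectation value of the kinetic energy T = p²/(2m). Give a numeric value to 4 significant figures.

0.3100

T = −(ħ²/2m) d²/dx², so ⟨T⟩ = −(ħ²/2m) ∫ ψ*·ψ'' dx / ∫|ψ|² dx; with m = 1.
d/dx sin(nπx/L) = (nπ/L)·cos(nπx/L) and d²/dx² sin(nπx/L) = −(nπ/L)²·sin(nπx/L); on 0 ≤ x ≤ L, ∫sin²(nπx/L) dx = L/2 and ∫sin(nπx/L)·cos(nπx/L) dx = 0.
State is unnormalized: ∫|ψ|² dx = 3.9900, and ∫ψ*·(−ħ²/2m · ψ'') dx = 1.2368, so ⟨T⟩ = 1.2368 / 3.9900.
⟨T⟩ = 0.30997.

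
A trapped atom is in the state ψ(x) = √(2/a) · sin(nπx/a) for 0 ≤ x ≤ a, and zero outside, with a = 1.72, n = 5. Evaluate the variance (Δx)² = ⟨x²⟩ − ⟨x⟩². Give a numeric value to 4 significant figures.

Compute ⟨x⟩ and ⟨x²⟩ separately, then (Δx)² = ⟨x²⟩ − ⟨x⟩².
With sin²θ = (1 − cos2θ)/2 on 0 ≤ x ≤ a: ∫sin²(nπx/a) dx = a/2, ∫x·sin²(nπx/a) dx = a²/4, ∫x²·sin²(nπx/a) dx = a³·(1/6 − 1/(4n²π²)); higher powers xᵏ the same way, integrating xᵏ·cos(2nπx/a) by parts.
⟨x⟩ = 0.86000 and ⟨x²⟩ = 0.98014.
(Δx)² = 0.98014 − (0.86000)² = 0.24054.

0.2405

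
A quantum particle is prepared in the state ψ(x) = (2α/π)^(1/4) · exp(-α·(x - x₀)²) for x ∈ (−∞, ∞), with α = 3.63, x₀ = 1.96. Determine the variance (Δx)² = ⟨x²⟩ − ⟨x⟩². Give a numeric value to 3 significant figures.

0.0689

Compute ⟨x⟩ and ⟨x²⟩ separately, then (Δx)² = ⟨x²⟩ − ⟨x⟩².
Gaussian moments (u = x − x₀): ∫u^(2j)·e^(−2αu²) du = (2j−1)!!/(4α)^j · √(π/(2α)), odd powers integrate to 0; here √(π/(2α)) = 0.65782.
⟨x⟩ = 1.9600 and ⟨x²⟩ = 3.9105.
(Δx)² = 3.9105 − (1.9600)² = 0.068871.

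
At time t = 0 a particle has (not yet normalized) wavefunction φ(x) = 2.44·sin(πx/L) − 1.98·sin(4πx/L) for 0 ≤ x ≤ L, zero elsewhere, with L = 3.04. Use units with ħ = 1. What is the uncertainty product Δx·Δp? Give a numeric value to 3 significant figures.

1.88

Δx = √(⟨x²⟩−⟨x⟩²), Δp = √(⟨p²⟩−⟨p⟩²).
On 0 ≤ x ≤ L (j ≠ l): ∫sin²(jπx/L) dx = L/2, ∫sin(jπx/L)·sin(lπx/L) dx = 0; diagonal moments ∫x·sin²(jπx/L) dx = L²/4, ∫x²·sin²(jπx/L) dx = L³·(1/6 − 1/(4j²π²)); cross terms ∫x·sin(jπx/L)·sin(lπx/L) dx = 0 for j + l even and −4jlL²/(π²(j² − l²)²) for j + l odd, ∫x²·sin(jπx/L)·sin(lπx/L) dx = (−1)^(j+l)·4jlL³/(π²(j² − l²)²); higher powers the same way via product-to-sum and parts. d²/dx² sin(jπx/L) = −(jπ/L)²·sin(jπx/L); on 0 ≤ x ≤ L, ∫sin²(jπx/L) dx = L/2 and ∫sin(jπx/L)·sin(lπx/L) dx = 0 for j ≠ l, so only diagonal terms survive in ∫|φ|² and ∫φ·φ″; ∫φ·φ′ dx = [φ²/2] between the walls = 0.
Normalization: ∫|φ|² dx = 15.008.
⟨x⟩ = 1.5629, ⟨x²⟩ = 2.9169 ⇒ Δx = 0.68875.
⟨p⟩ = 0.0000, ⟨p²⟩ = 7.4283 ⇒ Δp = 2.7255.
Δx·Δp = 1.8772.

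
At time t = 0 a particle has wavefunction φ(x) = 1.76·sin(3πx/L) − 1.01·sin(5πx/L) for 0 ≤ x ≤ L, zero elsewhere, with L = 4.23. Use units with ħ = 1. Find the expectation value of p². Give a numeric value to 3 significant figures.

7.15

p² φ = −ħ² d²φ/dx²; ⟨p²⟩ = −ħ² ∫ φ*·φ'' dx / ∫|φ|² dx.
d²/dx² sin(jπx/L) = −(jπ/L)²·sin(jπx/L); on 0 ≤ x ≤ L, ∫sin²(jπx/L) dx = L/2 and ∫sin(jπx/L)·sin(lπx/L) dx = 0 for j ≠ l, so only diagonal terms survive in ∫|φ|² and ∫φ·φ″; ∫φ·φ′ dx = [φ²/2] between the walls = 0.
State is unnormalized: ∫|φ|² dx = 8.7089, and ∫φ*·(−ħ² φ'') dx = 62.275, so ⟨p²⟩ = 62.275 / 8.7089.
⟨p²⟩ = 7.1507.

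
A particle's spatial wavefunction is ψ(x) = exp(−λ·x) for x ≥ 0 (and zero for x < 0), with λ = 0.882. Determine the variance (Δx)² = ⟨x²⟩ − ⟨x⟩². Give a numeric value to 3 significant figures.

Compute ⟨x⟩ and ⟨x²⟩ separately, then (Δx)² = ⟨x²⟩ − ⟨x⟩².
Every integrand reduces to terms xʲ·e^(−2λx) on [0, ∞); use ∫₀^∞ xʲ·e^(−2λx) dx = j!/(2λ)^(j+1).
Normalization: ∫|ψ|² dx = 0.56689.
⟨x⟩ = 0.56689 and ⟨x²⟩ = 0.64274.
(Δx)² = 0.64274 − (0.56689)² = 0.32137.

0.321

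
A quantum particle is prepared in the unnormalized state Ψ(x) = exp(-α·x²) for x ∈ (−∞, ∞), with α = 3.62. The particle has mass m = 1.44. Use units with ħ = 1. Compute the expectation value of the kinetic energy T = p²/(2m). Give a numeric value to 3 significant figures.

1.26

T = −(ħ²/2m) d²/dx², so ⟨T⟩ = −(ħ²/2m) ∫ Ψ*·Ψ'' dx / ∫|Ψ|² dx; with m = 1.44.
Gaussian moments: ∫x^(2j)·e^(−2αx²) dx = (2j−1)!!/(4α)^j · √(π/(2α)), odd powers integrate to 0; here √(π/(2α)) = 0.65873. Derivatives: d/dx e^(−αx²) = −2αx·e^(−αx²), d²/dx² e^(−αx²) = (4α²x² − 2α)·e^(−αx²).
State is unnormalized: ∫|Ψ|² dx = 0.65873, and ∫Ψ*·(−ħ²/2m · Ψ'') dx = 0.82798, so ⟨T⟩ = 0.82798 / 0.65873.
⟨T⟩ = 1.2569.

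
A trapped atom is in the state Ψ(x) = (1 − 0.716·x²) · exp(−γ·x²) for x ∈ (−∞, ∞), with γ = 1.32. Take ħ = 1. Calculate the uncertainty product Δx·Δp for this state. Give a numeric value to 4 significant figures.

0.5130

Δx = √(⟨x²⟩−⟨x⟩²), Δp = √(⟨p²⟩−⟨p⟩²).
Expand each integrand as polynomial × e^(−2γx²) and use ∫x^(2j)·e^(−2γx²) dx = (2j−1)!!/(4γ)^j · √(π/(2γ)), odd powers → 0; here √(π/(2γ)) = 1.0909. Differentiate with the product rule, d/dx e^(−γx²) = −2γx·e^(−γx²).
Normalization: ∫|Ψ|² dx = 0.85519.
⟨x⟩ = 0.0000, ⟨x²⟩ = 0.11166 ⇒ Δx = 0.33416.
⟨p⟩ = 0.0000, ⟨p²⟩ = 2.3572 ⇒ Δp = 1.5353.
Δx·Δp = 0.51304.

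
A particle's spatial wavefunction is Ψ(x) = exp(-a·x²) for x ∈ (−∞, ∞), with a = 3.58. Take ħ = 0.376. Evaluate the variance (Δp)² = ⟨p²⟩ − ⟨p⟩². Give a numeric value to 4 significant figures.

0.5061

Compute ⟨p⟩ and ⟨p²⟩ separately; (Δp)² = ⟨p²⟩ − ⟨p⟩².
Gaussian moments: ∫x^(2j)·e^(−2ax²) dx = (2j−1)!!/(4a)^j · √(π/(2a)), odd powers integrate to 0; here √(π/(2a)) = 0.66240. Derivatives: d/dx e^(−ax²) = −2ax·e^(−ax²), d²/dx² e^(−ax²) = (4a²x² − 2a)·e^(−ax²).
Normalization: ∫|Ψ|² dx = 0.66240.
⟨p⟩ = 0.0000 and ⟨p²⟩ = 0.50613.
(Δp)² = 0.50613 − (0.0000)² = 0.50613.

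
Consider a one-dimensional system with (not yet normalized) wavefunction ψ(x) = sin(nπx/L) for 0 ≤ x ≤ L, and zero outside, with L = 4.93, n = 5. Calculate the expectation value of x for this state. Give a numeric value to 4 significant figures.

2.465

⟨x⟩ = ∫ x·|ψ|² dx / ∫|ψ|² dx (integrals over the domain).
With sin²θ = (1 − cos2θ)/2 on 0 ≤ x ≤ L: ∫sin²(nπx/L) dx = L/2, ∫x·sin²(nπx/L) dx = L²/4, ∫x²·sin²(nπx/L) dx = L³·(1/6 − 1/(4n²π²)); higher powers xᵏ the same way, integrating xᵏ·cos(2nπx/L) by parts.
State is unnormalized: ∫|ψ|² dx = 2.4650, and ∫ψ*·x·ψ dx = 6.0762, so ⟨x⟩ = 6.0762 / 2.4650.
⟨x⟩ = 2.4650.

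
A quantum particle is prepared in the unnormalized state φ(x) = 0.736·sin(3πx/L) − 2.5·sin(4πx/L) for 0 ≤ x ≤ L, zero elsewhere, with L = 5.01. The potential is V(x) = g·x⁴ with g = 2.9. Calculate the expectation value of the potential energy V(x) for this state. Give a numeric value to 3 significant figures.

⟨V⟩ = ∫ V(x)·|φ|² dx / ∫|φ|² dx.
On 0 ≤ x ≤ L (j ≠ l): ∫sin²(jπx/L) dx = L/2, ∫sin(jπx/L)·sin(lπx/L) dx = 0; diagonal moments ∫x·sin²(jπx/L) dx = L²/4, ∫x²·sin²(jπx/L) dx = L³·(1/6 − 1/(4j²π²)); cross terms ∫x·sin(jπx/L)·sin(lπx/L) dx = 0 for j + l even and −4jlL²/(π²(j² − l²)²) for j + l odd, ∫x²·sin(jπx/L)·sin(lπx/L) dx = (−1)^(j+l)·4jlL³/(π²(j² − l²)²); higher powers the same way via product-to-sum and parts.
State is unnormalized: ∫|φ|² dx = 17.013, and ∫φ*·V(x)·φ dx = 8548.6, so ⟨V⟩ = 8548.6 / 17.013.
⟨V⟩ = 502.47.

502.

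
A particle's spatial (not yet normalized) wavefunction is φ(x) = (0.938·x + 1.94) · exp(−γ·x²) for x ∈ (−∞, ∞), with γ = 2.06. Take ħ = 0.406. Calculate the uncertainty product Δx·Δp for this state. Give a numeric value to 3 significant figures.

0.203

Δx = √(⟨x²⟩−⟨x⟩²), Δp = √(⟨p²⟩−⟨p⟩²).
Expand each integrand as polynomial × e^(−2γx²) and use ∫x^(2j)·e^(−2γx²) dx = (2j−1)!!/(4γ)^j · √(π/(2γ)), odd powers → 0; here √(π/(2γ)) = 0.87323. Differentiate with the product rule, d/dx e^(−γx²) = −2γx·e^(−γx²).
Normalization: ∫|φ|² dx = 3.3797.
⟨x⟩ = 0.11412, ⟨x²⟩ = 0.12806 ⇒ Δx = 0.33916.
⟨p⟩ = 0.0000, ⟨p²⟩ = 0.35830 ⇒ Δp = 0.59858.
Δx·Δp = 0.20302.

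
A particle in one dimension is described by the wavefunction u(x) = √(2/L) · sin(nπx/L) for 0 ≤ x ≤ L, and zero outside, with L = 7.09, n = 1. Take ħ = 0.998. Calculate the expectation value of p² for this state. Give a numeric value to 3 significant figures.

0.196

p² u = −ħ² d²u/dx²; ⟨p²⟩ = −ħ² ∫ u*·u'' dx.
d/dx sin(nπx/L) = (nπ/L)·cos(nπx/L) and d²/dx² sin(nπx/L) = −(nπ/L)²·sin(nπx/L); on 0 ≤ x ≤ L, ∫sin²(nπx/L) dx = L/2 and ∫sin(nπx/L)·cos(nπx/L) dx = 0.
⟨p²⟩ = 0.19555.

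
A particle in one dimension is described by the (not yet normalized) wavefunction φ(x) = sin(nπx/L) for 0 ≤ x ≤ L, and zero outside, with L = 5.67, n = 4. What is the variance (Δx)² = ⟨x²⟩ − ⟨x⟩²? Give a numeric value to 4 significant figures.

2.577

Compute ⟨x⟩ and ⟨x²⟩ separately, then (Δx)² = ⟨x²⟩ − ⟨x⟩².
With sin²θ = (1 − cos2θ)/2 on 0 ≤ x ≤ L: ∫sin²(nπx/L) dx = L/2, ∫x·sin²(nπx/L) dx = L²/4, ∫x²·sin²(nπx/L) dx = L³·(1/6 − 1/(4n²π²)); higher powers xᵏ the same way, integrating xᵏ·cos(2nπx/L) by parts.
Normalization: ∫|φ|² dx = 2.8350.
⟨x⟩ = 2.8350 and ⟨x²⟩ = 10.615.
(Δx)² = 10.615 − (2.8350)² = 2.5773.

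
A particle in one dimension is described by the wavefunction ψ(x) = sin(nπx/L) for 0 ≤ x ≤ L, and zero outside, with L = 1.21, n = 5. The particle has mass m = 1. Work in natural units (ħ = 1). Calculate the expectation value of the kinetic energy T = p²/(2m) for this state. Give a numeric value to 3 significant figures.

84.3

T = −(ħ²/2m) d²/dx², so ⟨T⟩ = −(ħ²/2m) ∫ ψ*·ψ'' dx / ∫|ψ|² dx; with m = 1.
d/dx sin(nπx/L) = (nπ/L)·cos(nπx/L) and d²/dx² sin(nπx/L) = −(nπ/L)²·sin(nπx/L); on 0 ≤ x ≤ L, ∫sin²(nπx/L) dx = L/2 and ∫sin(nπx/L)·cos(nπx/L) dx = 0.
State is unnormalized: ∫|ψ|² dx = 0.60500, and ∫ψ*·(−ħ²/2m · ψ'') dx = 50.979, so ⟨T⟩ = 50.979 / 0.60500.
⟨T⟩ = 84.263.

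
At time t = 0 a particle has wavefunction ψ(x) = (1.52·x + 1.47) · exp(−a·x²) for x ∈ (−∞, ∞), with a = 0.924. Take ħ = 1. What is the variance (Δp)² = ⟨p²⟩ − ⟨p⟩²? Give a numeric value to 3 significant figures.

Compute ⟨p⟩ and ⟨p²⟩ separately; (Δp)² = ⟨p²⟩ − ⟨p⟩².
Expand each integrand as polynomial × e^(−2ax²) and use ∫x^(2j)·e^(−2ax²) dx = (2j−1)!!/(4a)^j · √(π/(2a)), odd powers → 0; here √(π/(2a)) = 1.3038. Differentiate with the product rule, d/dx e^(−ax²) = −2ax·e^(−ax²).
Normalization: ∫|ψ|² dx = 3.6325.
⟨p⟩ = 0.0000 and ⟨p²⟩ = 1.3386.
(Δp)² = 1.3386 − (0.0000)² = 1.3386.

1.34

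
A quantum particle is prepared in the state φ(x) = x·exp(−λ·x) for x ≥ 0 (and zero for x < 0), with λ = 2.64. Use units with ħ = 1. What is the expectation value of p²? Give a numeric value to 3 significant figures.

p² φ = −ħ² d²φ/dx²; ⟨p²⟩ = −ħ² ∫ φ*·φ'' dx / ∫|φ|² dx.
Differentiate x·exp(−λ·x) with the product rule; every integrand then reduces to terms xʲ·e^(−2λx) on [0, ∞), with ∫₀^∞ xʲ·e^(−2λx) dx = j!/(2λ)^(j+1).
State is unnormalized: ∫|φ|² dx = 0.013587, and ∫φ*·(−ħ² φ'') dx = 0.094697, so ⟨p²⟩ = 0.094697 / 0.013587.
⟨p²⟩ = 6.9696.

6.97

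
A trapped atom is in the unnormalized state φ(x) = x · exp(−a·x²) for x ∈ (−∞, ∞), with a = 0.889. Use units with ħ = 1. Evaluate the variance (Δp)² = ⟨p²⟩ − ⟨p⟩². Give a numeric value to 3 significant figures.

2.67

Compute ⟨p⟩ and ⟨p²⟩ separately; (Δp)² = ⟨p²⟩ − ⟨p⟩².
Expand each integrand as polynomial × e^(−2ax²) and use ∫x^(2j)·e^(−2ax²) dx = (2j−1)!!/(4a)^j · √(π/(2a)), odd powers → 0; here √(π/(2a)) = 1.3293. Differentiate with the product rule, d/dx e^(−ax²) = −2ax·e^(−ax²).
Normalization: ∫|φ|² dx = 0.37381.
⟨p⟩ = 0.0000 and ⟨p²⟩ = 2.6670.
(Δp)² = 2.6670 − (0.0000)² = 2.6670.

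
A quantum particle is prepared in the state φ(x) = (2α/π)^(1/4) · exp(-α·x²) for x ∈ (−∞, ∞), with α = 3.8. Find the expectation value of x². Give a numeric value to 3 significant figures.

0.0658

⟨x²⟩ = ∫ x²·|φ|² dx (integrals over the domain).
Gaussian moments: ∫x^(2j)·e^(−2αx²) dx = (2j−1)!!/(4α)^j · √(π/(2α)), odd powers integrate to 0; here √(π/(2α)) = 0.64294.
⟨x²⟩ = 0.065789.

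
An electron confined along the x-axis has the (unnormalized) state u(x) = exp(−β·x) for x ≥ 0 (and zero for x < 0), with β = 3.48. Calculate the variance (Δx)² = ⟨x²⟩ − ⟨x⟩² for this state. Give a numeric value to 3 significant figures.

Compute ⟨x⟩ and ⟨x²⟩ separately, then (Δx)² = ⟨x²⟩ − ⟨x⟩².
Every integrand reduces to terms xʲ·e^(−2βx) on [0, ∞); use ∫₀^∞ xʲ·e^(−2βx) dx = j!/(2β)^(j+1).
Normalization: ∫|u|² dx = 0.14368.
⟨x⟩ = 0.14368 and ⟨x²⟩ = 0.041287.
(Δx)² = 0.041287 − (0.14368)² = 0.020643.

0.0206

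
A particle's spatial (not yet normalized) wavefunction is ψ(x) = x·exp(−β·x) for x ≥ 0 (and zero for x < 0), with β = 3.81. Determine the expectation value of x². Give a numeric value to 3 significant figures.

0.207

⟨x²⟩ = ∫ x²·|ψ|² dx / ∫|ψ|² dx (integrals over the domain).
Every integrand reduces to terms xʲ·e^(−2βx) on [0, ∞); use ∫₀^∞ xʲ·e^(−2βx) dx = j!/(2β)^(j+1).
State is unnormalized: ∫|ψ|² dx = 0.0045203, and ∫ψ*·x²·ψ dx = 0.00093419, so ⟨x²⟩ = 0.00093419 / 0.0045203.
⟨x²⟩ = 0.20667.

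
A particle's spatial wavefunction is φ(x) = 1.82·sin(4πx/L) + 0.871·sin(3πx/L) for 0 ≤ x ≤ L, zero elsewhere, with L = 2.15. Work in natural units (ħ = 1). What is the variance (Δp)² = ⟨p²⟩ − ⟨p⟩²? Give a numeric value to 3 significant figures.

31.4

Compute ⟨p⟩ and ⟨p²⟩ separately; (Δp)² = ⟨p²⟩ − ⟨p⟩².
d²/dx² sin(jπx/L) = −(jπ/L)²·sin(jπx/L); on 0 ≤ x ≤ L, ∫sin²(jπx/L) dx = L/2 and ∫sin(jπx/L)·sin(lπx/L) dx = 0 for j ≠ l, so only diagonal terms survive in ∫|φ|² and ∫φ·φ″; ∫φ·φ′ dx = [φ²/2] between the walls = 0.
Normalization: ∫|φ|² dx = 4.3764.
⟨p⟩ = 0.0000 and ⟨p²⟩ = 31.377.
(Δp)² = 31.377 − (0.0000)² = 31.377.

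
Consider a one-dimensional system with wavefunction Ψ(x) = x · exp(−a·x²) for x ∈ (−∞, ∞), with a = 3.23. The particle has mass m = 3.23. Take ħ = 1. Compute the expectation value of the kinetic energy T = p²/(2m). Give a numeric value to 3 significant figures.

1.50

T = −(ħ²/2m) d²/dx², so ⟨T⟩ = −(ħ²/2m) ∫ Ψ*·Ψ'' dx / ∫|Ψ|² dx; with m = 3.23.
Expand each integrand as polynomial × e^(−2ax²) and use ∫x^(2j)·e^(−2ax²) dx = (2j−1)!!/(4a)^j · √(π/(2a)), odd powers → 0; here √(π/(2a)) = 0.69736. Differentiate with the product rule, d/dx e^(−ax²) = −2ax·e^(−ax²).
State is unnormalized: ∫|Ψ|² dx = 0.053975, and ∫Ψ*·(−ħ²/2m · Ψ'') dx = 0.080963, so ⟨T⟩ = 0.080963 / 0.053975.
⟨T⟩ = 1.5000.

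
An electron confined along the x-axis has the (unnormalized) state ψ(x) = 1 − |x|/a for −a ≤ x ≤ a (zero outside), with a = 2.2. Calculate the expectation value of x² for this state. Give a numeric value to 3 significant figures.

0.484

⟨x²⟩ = ∫ x²·|ψ|² dx / ∫|ψ|² dx (integrals over the domain).
ψ is even, so ∫ over [−a, a] = 2∫₀ᵃ with ψ = 1 − x/a there: ∫₀ᵃ (1 − x/a)² dx = a/3, ∫₀ᵃ x²(1 − x/a)² dx = a³/30, ∫₀ᵃ x⁴(1 − x/a)² dx = a⁵/105.
State is unnormalized: ∫|ψ|² dx = 1.4667, and ∫ψ*·x²·ψ dx = 0.70987, so ⟨x²⟩ = 0.70987 / 1.4667.
⟨x²⟩ = 0.48400.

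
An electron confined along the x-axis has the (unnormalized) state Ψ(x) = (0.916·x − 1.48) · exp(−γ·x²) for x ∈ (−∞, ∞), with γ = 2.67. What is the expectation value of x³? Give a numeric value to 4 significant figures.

-0.03143

⟨x³⟩ = ∫ x³·|Ψ|² dx / ∫|Ψ|² dx (integrals over the domain).
Expand each integrand as polynomial × e^(−2γx²) and use ∫x^(2j)·e^(−2γx²) dx = (2j−1)!!/(4γ)^j · √(π/(2γ)), odd powers → 0; here √(π/(2γ)) = 0.76702.
State is unnormalized: ∫|Ψ|² dx = 1.7403, and ∫Ψ*·x³·Ψ dx = -0.054698, so ⟨x³⟩ = -0.054698 / 1.7403.
⟨x³⟩ = -0.031430.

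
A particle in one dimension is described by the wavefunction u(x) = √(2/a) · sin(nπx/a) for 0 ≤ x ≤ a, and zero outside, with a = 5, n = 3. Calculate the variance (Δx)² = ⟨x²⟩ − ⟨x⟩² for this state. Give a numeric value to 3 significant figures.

Compute ⟨x⟩ and ⟨x²⟩ separately, then (Δx)² = ⟨x²⟩ − ⟨x⟩².
With sin²θ = (1 − cos2θ)/2 on 0 ≤ x ≤ a: ∫sin²(nπx/a) dx = a/2, ∫x·sin²(nπx/a) dx = a²/4, ∫x²·sin²(nπx/a) dx = a³·(1/6 − 1/(4n²π²)); higher powers xᵏ the same way, integrating xᵏ·cos(2nπx/a) by parts.
⟨x⟩ = 2.5000 and ⟨x²⟩ = 8.1926.
(Δx)² = 8.1926 − (2.5000)² = 1.9426.

1.94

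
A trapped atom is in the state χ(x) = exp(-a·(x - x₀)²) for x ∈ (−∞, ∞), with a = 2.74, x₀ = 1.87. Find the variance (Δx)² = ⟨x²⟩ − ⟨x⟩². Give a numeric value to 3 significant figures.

Compute ⟨x⟩ and ⟨x²⟩ separately, then (Δx)² = ⟨x²⟩ − ⟨x⟩².
Gaussian moments (u = x − x₀): ∫u^(2j)·e^(−2au²) du = (2j−1)!!/(4a)^j · √(π/(2a)), odd powers integrate to 0; here √(π/(2a)) = 0.75715.
Normalization: ∫|χ|² dx = 0.75715.
⟨x⟩ = 1.8700 and ⟨x²⟩ = 3.5881.
(Δx)² = 3.5881 − (1.8700)² = 0.091241.

0.0912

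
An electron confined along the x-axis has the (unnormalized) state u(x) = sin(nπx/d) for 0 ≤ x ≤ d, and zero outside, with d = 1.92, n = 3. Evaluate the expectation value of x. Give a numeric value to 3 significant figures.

0.960

⟨x⟩ = ∫ x·|u|² dx / ∫|u|² dx (integrals over the domain).
With sin²θ = (1 − cos2θ)/2 on 0 ≤ x ≤ d: ∫sin²(nπx/d) dx = d/2, ∫x·sin²(nπx/d) dx = d²/4, ∫x²·sin²(nπx/d) dx = d³·(1/6 − 1/(4n²π²)); higher powers xᵏ the same way, integrating xᵏ·cos(2nπx/d) by parts.
State is unnormalized: ∫|u|² dx = 0.96000, and ∫u*·x·u dx = 0.92160, so ⟨x⟩ = 0.92160 / 0.96000.
⟨x⟩ = 0.96000.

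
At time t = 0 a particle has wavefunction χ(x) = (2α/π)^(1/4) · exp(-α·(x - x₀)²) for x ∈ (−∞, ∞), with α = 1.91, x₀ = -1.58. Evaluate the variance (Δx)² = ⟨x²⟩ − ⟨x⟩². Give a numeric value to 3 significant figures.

0.131

Compute ⟨x⟩ and ⟨x²⟩ separately, then (Δx)² = ⟨x²⟩ − ⟨x⟩².
Gaussian moments (u = x − x₀): ∫u^(2j)·e^(−2αu²) du = (2j−1)!!/(4α)^j · √(π/(2α)), odd powers integrate to 0; here √(π/(2α)) = 0.90687.
⟨x⟩ = -1.5800 and ⟨x²⟩ = 2.6273.
(Δx)² = 2.6273 − (-1.5800)² = 0.13089.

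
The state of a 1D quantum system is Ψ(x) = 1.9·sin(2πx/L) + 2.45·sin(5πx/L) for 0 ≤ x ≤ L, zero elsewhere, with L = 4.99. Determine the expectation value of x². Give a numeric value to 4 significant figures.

7.707

⟨x²⟩ = ∫ x²·|Ψ|² dx / ∫|Ψ|² dx (integrals over the domain).
On 0 ≤ x ≤ L (j ≠ l): ∫sin²(jπx/L) dx = L/2, ∫sin(jπx/L)·sin(lπx/L) dx = 0; diagonal moments ∫x·sin²(jπx/L) dx = L²/4, ∫x²·sin²(jπx/L) dx = L³·(1/6 − 1/(4j²π²)); cross terms ∫x·sin(jπx/L)·sin(lπx/L) dx = 0 for j + l even and −4jlL²/(π²(j² − l²)²) for j + l odd, ∫x²·sin(jπx/L)·sin(lπx/L) dx = (−1)^(j+l)·4jlL³/(π²(j² − l²)²); higher powers the same way via product-to-sum and parts.
State is unnormalized: ∫|Ψ|² dx = 23.983, and ∫Ψ*·x²·Ψ dx = 184.83, so ⟨x²⟩ = 184.83 / 23.983.
⟨x²⟩ = 7.7068.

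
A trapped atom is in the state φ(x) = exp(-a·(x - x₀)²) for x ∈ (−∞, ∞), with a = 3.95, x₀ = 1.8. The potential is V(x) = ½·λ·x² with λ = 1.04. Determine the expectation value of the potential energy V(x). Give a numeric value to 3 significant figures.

1.72

⟨V⟩ = ∫ V(x)·|φ|² dx / ∫|φ|² dx.
Gaussian moments (u = x − x₀): ∫u^(2j)·e^(−2au²) du = (2j−1)!!/(4a)^j · √(π/(2a)), odd powers integrate to 0; here √(π/(2a)) = 0.63061.
State is unnormalized: ∫|φ|² dx = 0.63061, and ∫φ*·V(x)·φ dx = 1.0832, so ⟨V⟩ = 1.0832 / 0.63061.
⟨V⟩ = 1.7177.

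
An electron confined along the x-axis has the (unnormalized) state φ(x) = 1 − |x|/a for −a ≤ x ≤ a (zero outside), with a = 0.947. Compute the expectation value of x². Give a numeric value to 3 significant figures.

⟨x²⟩ = ∫ x²·|φ|² dx / ∫|φ|² dx (integrals over the domain).
φ is even, so ∫ over [−a, a] = 2∫₀ᵃ with φ = 1 − x/a there: ∫₀ᵃ (1 − x/a)² dx = a/3, ∫₀ᵃ x²(1 − x/a)² dx = a³/30, ∫₀ᵃ x⁴(1 − x/a)² dx = a⁵/105.
State is unnormalized: ∫|φ|² dx = 0.63133, and ∫φ*·x²·φ dx = 0.056619, so ⟨x²⟩ = 0.056619 / 0.63133.
⟨x²⟩ = 0.089681.

0.0897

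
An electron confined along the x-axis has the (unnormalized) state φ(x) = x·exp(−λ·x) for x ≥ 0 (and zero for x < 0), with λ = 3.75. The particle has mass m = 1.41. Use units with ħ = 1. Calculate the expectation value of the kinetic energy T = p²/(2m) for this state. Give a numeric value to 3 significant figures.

T = −(ħ²/2m) d²/dx², so ⟨T⟩ = −(ħ²/2m) ∫ φ*·φ'' dx / ∫|φ|² dx; with m = 1.41.
Differentiate x·exp(−λ·x) with the product rule; every integrand then reduces to terms xʲ·e^(−2λx) on [0, ∞), with ∫₀^∞ xʲ·e^(−2λx) dx = j!/(2λ)^(j+1).
State is unnormalized: ∫|φ|² dx = 0.0047407, and ∫φ*·(−ħ²/2m · φ'') dx = 0.023641, so ⟨T⟩ = 0.023641 / 0.0047407.
⟨T⟩ = 4.9867.

4.99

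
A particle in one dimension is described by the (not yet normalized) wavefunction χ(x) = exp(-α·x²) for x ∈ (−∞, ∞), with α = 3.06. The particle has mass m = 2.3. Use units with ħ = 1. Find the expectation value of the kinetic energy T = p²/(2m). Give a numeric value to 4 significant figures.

T = −(ħ²/2m) d²/dx², so ⟨T⟩ = −(ħ²/2m) ∫ χ*·χ'' dx / ∫|χ|² dx; with m = 2.3.
Gaussian moments: ∫x^(2j)·e^(−2αx²) dx = (2j−1)!!/(4α)^j · √(π/(2α)), odd powers integrate to 0; here √(π/(2α)) = 0.71647. Derivatives: d/dx e^(−αx²) = −2αx·e^(−αx²), d²/dx² e^(−αx²) = (4α²x² − 2α)·e^(−αx²).
State is unnormalized: ∫|χ|² dx = 0.71647, and ∫χ*·(−ħ²/2m · χ'') dx = 0.47661, so ⟨T⟩ = 0.47661 / 0.71647.
⟨T⟩ = 0.66522.

0.6652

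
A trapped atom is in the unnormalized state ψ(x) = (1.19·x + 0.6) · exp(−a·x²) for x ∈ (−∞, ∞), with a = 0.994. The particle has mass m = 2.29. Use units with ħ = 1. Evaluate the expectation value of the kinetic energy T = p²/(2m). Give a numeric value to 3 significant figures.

T = −(ħ²/2m) d²/dx², so ⟨T⟩ = −(ħ²/2m) ∫ ψ*·ψ'' dx / ∫|ψ|² dx; with m = 2.29.
Expand each integrand as polynomial × e^(−2ax²) and use ∫x^(2j)·e^(−2ax²) dx = (2j−1)!!/(4a)^j · √(π/(2a)), odd powers → 0; here √(π/(2a)) = 1.2571. Differentiate with the product rule, d/dx e^(−ax²) = −2ax·e^(−ax²).
State is unnormalized: ∫|ψ|² dx = 0.90028, and ∫ψ*·(−ħ²/2m · ψ'') dx = 0.38973, so ⟨T⟩ = 0.38973 / 0.90028.
⟨T⟩ = 0.43290.

0.433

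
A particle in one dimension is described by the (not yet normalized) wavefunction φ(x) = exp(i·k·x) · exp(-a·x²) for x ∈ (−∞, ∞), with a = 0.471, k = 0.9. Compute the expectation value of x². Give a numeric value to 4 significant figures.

0.5308

⟨x²⟩ = ∫ x²·|φ|² dx / ∫|φ|² dx (integrals over the domain).
Gaussian moments: ∫x^(2j)·e^(−2ax²) dx = (2j−1)!!/(4a)^j · √(π/(2a)), odd powers integrate to 0; here √(π/(2a)) = 1.8262.
State is unnormalized: ∫|φ|² dx = 1.8262, and ∫φ*·x²·φ dx = 0.96932, so ⟨x²⟩ = 0.96932 / 1.8262.
⟨x²⟩ = 0.53079.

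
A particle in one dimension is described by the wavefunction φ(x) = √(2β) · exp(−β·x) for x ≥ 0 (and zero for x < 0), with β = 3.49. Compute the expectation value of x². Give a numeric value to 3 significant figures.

0.0411

⟨x²⟩ = ∫ x²·|φ|² dx (integrals over the domain).
Every integrand reduces to terms xʲ·e^(−2βx) on [0, ∞); use ∫₀^∞ xʲ·e^(−2βx) dx = j!/(2β)^(j+1).
⟨x²⟩ = 0.041051.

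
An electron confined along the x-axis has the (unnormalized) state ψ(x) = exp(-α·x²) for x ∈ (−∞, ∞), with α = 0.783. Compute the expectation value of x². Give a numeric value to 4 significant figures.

⟨x²⟩ = ∫ x²·|ψ|² dx / ∫|ψ|² dx (integrals over the domain).
Gaussian moments: ∫x^(2j)·e^(−2αx²) dx = (2j−1)!!/(4α)^j · √(π/(2α)), odd powers integrate to 0; here √(π/(2α)) = 1.4164.
State is unnormalized: ∫|ψ|² dx = 1.4164, and ∫ψ*·x²·ψ dx = 0.45223, so ⟨x²⟩ = 0.45223 / 1.4164.
⟨x²⟩ = 0.31928.

0.3193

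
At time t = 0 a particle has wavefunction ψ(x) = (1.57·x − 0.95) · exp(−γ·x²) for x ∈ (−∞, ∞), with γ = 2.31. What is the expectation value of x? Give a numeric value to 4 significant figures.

-0.2761

⟨x⟩ = ∫ x·|ψ|² dx / ∫|ψ|² dx (integrals over the domain).
Expand each integrand as polynomial × e^(−2γx²) and use ∫x^(2j)·e^(−2γx²) dx = (2j−1)!!/(4γ)^j · √(π/(2γ)), odd powers → 0; here √(π/(2γ)) = 0.82462.
State is unnormalized: ∫|ψ|² dx = 0.96420, and ∫ψ*·x·ψ dx = -0.26622, so ⟨x⟩ = -0.26622 / 0.96420.
⟨x⟩ = -0.27610.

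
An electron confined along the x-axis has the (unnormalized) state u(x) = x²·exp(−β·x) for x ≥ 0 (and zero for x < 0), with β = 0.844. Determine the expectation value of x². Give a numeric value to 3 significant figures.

⟨x²⟩ = ∫ x²·|u|² dx / ∫|u|² dx (integrals over the domain).
Every integrand reduces to terms xʲ·e^(−2βx) on [0, ∞); use ∫₀^∞ xʲ·e^(−2βx) dx = j!/(2β)^(j+1).
State is unnormalized: ∫|u|² dx = 1.7513, and ∫u*·x²·u dx = 18.438, so ⟨x²⟩ = 18.438 / 1.7513.
⟨x²⟩ = 10.529.

10.5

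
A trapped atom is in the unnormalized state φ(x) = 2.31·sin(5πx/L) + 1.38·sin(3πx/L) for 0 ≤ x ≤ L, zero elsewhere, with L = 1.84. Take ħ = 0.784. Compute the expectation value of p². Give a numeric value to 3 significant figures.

p² φ = −ħ² d²φ/dx²; ⟨p²⟩ = −ħ² ∫ φ*·φ'' dx / ∫|φ|² dx.
d²/dx² sin(jπx/L) = −(jπ/L)²·sin(jπx/L); on 0 ≤ x ≤ L, ∫sin²(jπx/L) dx = L/2 and ∫sin(jπx/L)·sin(lπx/L) dx = 0 for j ≠ l, so only diagonal terms survive in ∫|φ|² and ∫φ·φ″; ∫φ·φ′ dx = [φ²/2] between the walls = 0.
State is unnormalized: ∫|φ|² dx = 6.6613, and ∫φ*·(−ħ² φ'') dx = 248.17, so ⟨p²⟩ = 248.17 / 6.6613.
⟨p²⟩ = 37.255.

37.3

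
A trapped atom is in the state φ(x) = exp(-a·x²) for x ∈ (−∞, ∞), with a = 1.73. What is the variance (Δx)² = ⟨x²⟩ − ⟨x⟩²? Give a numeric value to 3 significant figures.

Compute ⟨x⟩ and ⟨x²⟩ separately, then (Δx)² = ⟨x²⟩ − ⟨x⟩².
Gaussian moments: ∫x^(2j)·e^(−2ax²) dx = (2j−1)!!/(4a)^j · √(π/(2a)), odd powers integrate to 0; here √(π/(2a)) = 0.95288.
Normalization: ∫|φ|² dx = 0.95288.
⟨x⟩ = 0.0000 and ⟨x²⟩ = 0.14451.
(Δx)² = 0.14451 − (0.0000)² = 0.14451.

0.145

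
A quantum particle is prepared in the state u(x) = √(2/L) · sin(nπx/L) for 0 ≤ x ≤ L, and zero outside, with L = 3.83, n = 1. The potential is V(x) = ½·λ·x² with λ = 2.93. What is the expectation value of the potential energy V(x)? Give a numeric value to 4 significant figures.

6.075

⟨V⟩ = ∫ V(x)·|u|² dx.
With sin²θ = (1 − cos2θ)/2 on 0 ≤ x ≤ L: ∫sin²(nπx/L) dx = L/2, ∫x·sin²(nπx/L) dx = L²/4, ∫x²·sin²(nπx/L) dx = L³·(1/6 − 1/(4n²π²)); higher powers xᵏ the same way, integrating xᵏ·cos(2nπx/L) by parts.
⟨V⟩ = 6.0746.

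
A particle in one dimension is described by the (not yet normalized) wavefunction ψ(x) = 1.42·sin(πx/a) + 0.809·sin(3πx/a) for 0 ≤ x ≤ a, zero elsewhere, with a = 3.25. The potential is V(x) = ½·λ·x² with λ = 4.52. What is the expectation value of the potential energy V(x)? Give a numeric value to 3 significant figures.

⟨V⟩ = ∫ V(x)·|ψ|² dx / ∫|ψ|² dx.
On 0 ≤ x ≤ a (j ≠ l): ∫sin²(jπx/a) dx = a/2, ∫sin(jπx/a)·sin(lπx/a) dx = 0; diagonal moments ∫x·sin²(jπx/a) dx = a²/4, ∫x²·sin²(jπx/a) dx = a³·(1/6 − 1/(4j²π²)); cross terms ∫x·sin(jπx/a)·sin(lπx/a) dx = 0 for j + l even and −4jla²/(π²(j² − l²)²) for j + l odd, ∫x²·sin(jπx/a)·sin(lπx/a) dx = (−1)^(j+l)·4jla³/(π²(j² − l²)²); higher powers the same way via product-to-sum and parts.
State is unnormalized: ∫|ψ|² dx = 4.3402, and ∫ψ*·V(x)·ψ dx = 33.816, so ⟨V⟩ = 33.816 / 4.3402.
⟨V⟩ = 7.7914.

7.79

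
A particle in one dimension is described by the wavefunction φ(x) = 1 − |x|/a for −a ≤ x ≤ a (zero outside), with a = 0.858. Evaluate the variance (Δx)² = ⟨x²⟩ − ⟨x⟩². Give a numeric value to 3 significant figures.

Compute ⟨x⟩ and ⟨x²⟩ separately, then (Δx)² = ⟨x²⟩ − ⟨x⟩².
φ is even, so ∫ over [−a, a] = 2∫₀ᵃ with φ = 1 − x/a there: ∫₀ᵃ (1 − x/a)² dx = a/3, ∫₀ᵃ x²(1 − x/a)² dx = a³/30, ∫₀ᵃ x⁴(1 − x/a)² dx = a⁵/105.
Normalization: ∫|φ|² dx = 0.57200.
⟨x⟩ = 0.0000 and ⟨x²⟩ = 0.073616.
(Δx)² = 0.073616 − (0.0000)² = 0.073616.

0.0736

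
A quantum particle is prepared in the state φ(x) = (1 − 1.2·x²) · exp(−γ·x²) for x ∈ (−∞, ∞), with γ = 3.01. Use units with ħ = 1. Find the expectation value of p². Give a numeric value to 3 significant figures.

4.60

p² φ = −ħ² d²φ/dx²; ⟨p²⟩ = −ħ² ∫ φ*·φ'' dx / ∫|φ|² dx.
Expand each integrand as polynomial × e^(−2γx²) and use ∫x^(2j)·e^(−2γx²) dx = (2j−1)!!/(4γ)^j · √(π/(2γ)), odd powers → 0; here √(π/(2γ)) = 0.72240. Differentiate with the product rule, d/dx e^(−γx²) = −2γx·e^(−γx²).
State is unnormalized: ∫|φ|² dx = 0.59993, and ∫φ*·(−ħ² φ'') dx = 2.7591, so ⟨p²⟩ = 2.7591 / 0.59993.
⟨p²⟩ = 4.5990.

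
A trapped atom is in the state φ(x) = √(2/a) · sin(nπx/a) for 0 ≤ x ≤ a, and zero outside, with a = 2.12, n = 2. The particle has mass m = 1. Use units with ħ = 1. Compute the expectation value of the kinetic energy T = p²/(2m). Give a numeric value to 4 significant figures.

4.392

T = −(ħ²/2m) d²/dx², so ⟨T⟩ = −(ħ²/2m) ∫ φ*·φ'' dx; with m = 1.
d/dx sin(nπx/a) = (nπ/a)·cos(nπx/a) and d²/dx² sin(nπx/a) = −(nπ/a)²·sin(nπx/a); on 0 ≤ x ≤ a, ∫sin²(nπx/a) dx = a/2 and ∫sin(nπx/a)·cos(nπx/a) dx = 0.
⟨T⟩ = 4.3920.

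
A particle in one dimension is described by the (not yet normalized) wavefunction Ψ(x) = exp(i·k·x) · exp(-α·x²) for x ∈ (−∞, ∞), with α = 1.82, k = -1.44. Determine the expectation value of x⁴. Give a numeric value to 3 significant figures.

0.0566

⟨x⁴⟩ = ∫ x⁴·|Ψ|² dx / ∫|Ψ|² dx (integrals over the domain).
Gaussian moments: ∫x^(2j)·e^(−2αx²) dx = (2j−1)!!/(4α)^j · √(π/(2α)), odd powers integrate to 0; here √(π/(2α)) = 0.92902.
State is unnormalized: ∫|Ψ|² dx = 0.92902, and ∫Ψ*·x⁴·Ψ dx = 0.052588, so ⟨x⁴⟩ = 0.052588 / 0.92902.
⟨x⁴⟩ = 0.056605.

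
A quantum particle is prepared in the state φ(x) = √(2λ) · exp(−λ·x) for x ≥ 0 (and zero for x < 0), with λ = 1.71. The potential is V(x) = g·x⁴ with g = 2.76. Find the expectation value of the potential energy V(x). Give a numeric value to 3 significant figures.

⟨V⟩ = ∫ V(x)·|φ|² dx.
Every integrand reduces to terms xʲ·e^(−2λx) on [0, ∞); use ∫₀^∞ xʲ·e^(−2λx) dx = j!/(2λ)^(j+1).
⟨V⟩ = 0.48419.

0.484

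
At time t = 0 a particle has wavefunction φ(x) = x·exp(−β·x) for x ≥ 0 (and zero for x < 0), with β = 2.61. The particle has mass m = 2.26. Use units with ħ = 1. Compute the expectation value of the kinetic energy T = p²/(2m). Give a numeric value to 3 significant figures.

T = −(ħ²/2m) d²/dx², so ⟨T⟩ = −(ħ²/2m) ∫ φ*·φ'' dx / ∫|φ|² dx; with m = 2.26.
Differentiate x·exp(−β·x) with the product rule; every integrand then reduces to terms xʲ·e^(−2βx) on [0, ∞), with ∫₀^∞ xʲ·e^(−2βx) dx = j!/(2β)^(j+1).
State is unnormalized: ∫|φ|² dx = 0.014061, and ∫φ*·(−ħ²/2m · φ'') dx = 0.021191, so ⟨T⟩ = 0.021191 / 0.014061.
⟨T⟩ = 1.5071.

1.51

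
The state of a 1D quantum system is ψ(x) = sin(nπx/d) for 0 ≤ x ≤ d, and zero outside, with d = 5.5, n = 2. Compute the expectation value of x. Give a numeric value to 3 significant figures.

2.75

⟨x⟩ = ∫ x·|ψ|² dx / ∫|ψ|² dx (integrals over the domain).
With sin²θ = (1 − cos2θ)/2 on 0 ≤ x ≤ d: ∫sin²(nπx/d) dx = d/2, ∫x·sin²(nπx/d) dx = d²/4, ∫x²·sin²(nπx/d) dx = d³·(1/6 − 1/(4n²π²)); higher powers xᵏ the same way, integrating xᵏ·cos(2nπx/d) by parts.
State is unnormalized: ∫|ψ|² dx = 2.7500, and ∫ψ*·x·ψ dx = 7.5625, so ⟨x⟩ = 7.5625 / 2.7500.
⟨x⟩ = 2.7500.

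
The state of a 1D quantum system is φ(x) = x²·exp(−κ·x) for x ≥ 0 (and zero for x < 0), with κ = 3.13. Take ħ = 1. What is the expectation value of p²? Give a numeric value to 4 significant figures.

3.266

p² φ = −ħ² d²φ/dx²; ⟨p²⟩ = −ħ² ∫ φ*·φ'' dx / ∫|φ|² dx.
Differentiate x²·exp(−κ·x) with the product rule; every integrand then reduces to terms xʲ·e^(−2κx) on [0, ∞), with ∫₀^∞ xʲ·e^(−2κx) dx = j!/(2κ)^(j+1).
State is unnormalized: ∫|φ|² dx = 0.0024965, and ∫φ*·(−ħ² φ'') dx = 0.0081528, so ⟨p²⟩ = 0.0081528 / 0.0024965.
⟨p²⟩ = 3.2656.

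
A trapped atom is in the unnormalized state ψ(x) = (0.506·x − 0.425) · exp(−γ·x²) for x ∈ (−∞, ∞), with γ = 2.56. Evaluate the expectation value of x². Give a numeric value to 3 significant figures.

⟨x²⟩ = ∫ x²·|ψ|² dx / ∫|ψ|² dx (integrals over the domain).
Expand each integrand as polynomial × e^(−2γx²) and use ∫x^(2j)·e^(−2γx²) dx = (2j−1)!!/(4γ)^j · √(π/(2γ)), odd powers → 0; here √(π/(2γ)) = 0.78332.
State is unnormalized: ∫|ψ|² dx = 0.16107, and ∫ψ*·x²·ψ dx = 0.019555, so ⟨x²⟩ = 0.019555 / 0.16107.
⟨x²⟩ = 0.12141.

0.121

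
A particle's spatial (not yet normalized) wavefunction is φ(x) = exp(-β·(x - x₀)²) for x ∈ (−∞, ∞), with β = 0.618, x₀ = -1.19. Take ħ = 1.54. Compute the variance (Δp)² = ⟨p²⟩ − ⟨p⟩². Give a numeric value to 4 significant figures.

Compute ⟨p⟩ and ⟨p²⟩ separately; (Δp)² = ⟨p²⟩ − ⟨p⟩².
Gaussian moments (u = x − x₀): ∫u^(2j)·e^(−2βu²) du = (2j−1)!!/(4β)^j · √(π/(2β)), odd powers integrate to 0; here √(π/(2β)) = 1.5943. Derivatives: d/dx e^(−βu²) = −2βu·e^(−βu²), d²/dx² e^(−βu²) = (4β²u² − 2β)·e^(−βu²).
Normalization: ∫|φ|² dx = 1.5943.
⟨p⟩ = 0.0000 and ⟨p²⟩ = 1.4656.
(Δp)² = 1.4656 − (0.0000)² = 1.4656.

1.466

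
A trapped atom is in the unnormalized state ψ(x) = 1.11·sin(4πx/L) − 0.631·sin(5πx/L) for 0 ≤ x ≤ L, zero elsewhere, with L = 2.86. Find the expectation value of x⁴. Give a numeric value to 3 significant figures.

21.8

⟨x⁴⟩ = ∫ x⁴·|ψ|² dx / ∫|ψ|² dx (integrals over the domain).
On 0 ≤ x ≤ L (j ≠ l): ∫sin²(jπx/L) dx = L/2, ∫sin(jπx/L)·sin(lπx/L) dx = 0; diagonal moments ∫x·sin²(jπx/L) dx = L²/4, ∫x²·sin²(jπx/L) dx = L³·(1/6 − 1/(4j²π²)); cross terms ∫x·sin(jπx/L)·sin(lπx/L) dx = 0 for j + l even and −4jlL²/(π²(j² − l²)²) for j + l odd, ∫x²·sin(jπx/L)·sin(lπx/L) dx = (−1)^(j+l)·4jlL³/(π²(j² − l²)²); higher powers the same way via product-to-sum and parts.
State is unnormalized: ∫|ψ|² dx = 2.3313, and ∫ψ*·x⁴·ψ dx = 50.933, so ⟨x⁴⟩ = 50.933 / 2.3313.
⟨x⁴⟩ = 21.848.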